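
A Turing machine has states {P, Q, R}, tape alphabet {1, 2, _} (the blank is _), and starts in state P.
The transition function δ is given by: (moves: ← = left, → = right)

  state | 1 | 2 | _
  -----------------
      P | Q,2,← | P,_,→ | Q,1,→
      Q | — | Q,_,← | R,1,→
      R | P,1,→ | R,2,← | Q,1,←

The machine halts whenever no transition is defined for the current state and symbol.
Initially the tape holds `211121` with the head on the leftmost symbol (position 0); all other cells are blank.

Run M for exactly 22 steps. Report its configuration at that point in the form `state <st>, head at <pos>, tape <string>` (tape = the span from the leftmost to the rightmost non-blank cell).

state P, head at 6, tape 111_1

state=P head=0 tape=[2]11121_   (P,2)→(P,_,→)
state=P head=1 tape=_[1]1121_   (P,1)→(Q,2,←)
state=Q head=0 tape=[_]21121_   (Q,_)→(R,1,→)
state=R head=1 tape=1[2]1121_   (R,2)→(R,2,←)
state=R head=0 tape=[1]21121_   (R,1)→(P,1,→)
state=P head=1 tape=1[2]1121_   (P,2)→(P,_,→)
state=P head=2 tape=1_[1]121_   (P,1)→(Q,2,←)
state=Q head=1 tape=1[_]2121_   (Q,_)→(R,1,→)
state=R head=2 tape=11[2]121_   (R,2)→(R,2,←)
state=R head=1 tape=1[1]2121_   (R,1)→(P,1,→)
state=P head=2 tape=11[2]121_   (P,2)→(P,_,→)
state=P head=3 tape=11_[1]21_   (P,1)→(Q,2,←)
state=Q head=2 tape=11[_]221_   (Q,_)→(R,1,→)
state=R head=3 tape=111[2]21_   (R,2)→(R,2,←)
state=R head=2 tape=11[1]221_   (R,1)→(P,1,→)
state=P head=3 tape=111[2]21_   (P,2)→(P,_,→)
state=P head=4 tape=111_[2]1_   (P,2)→(P,_,→)
state=P head=5 tape=111__[1]_   (P,1)→(Q,2,←)
state=Q head=4 tape=111_[_]2_   (Q,_)→(R,1,→)
state=R head=5 tape=111_1[2]_   (R,2)→(R,2,←)
state=R head=4 tape=111_[1]2_   (R,1)→(P,1,→)
state=P head=5 tape=111_1[2]_   (P,2)→(P,_,→)
state=P head=6 tape=111_1_[_]
After 22 steps: state P, head at 6, tape 111_1.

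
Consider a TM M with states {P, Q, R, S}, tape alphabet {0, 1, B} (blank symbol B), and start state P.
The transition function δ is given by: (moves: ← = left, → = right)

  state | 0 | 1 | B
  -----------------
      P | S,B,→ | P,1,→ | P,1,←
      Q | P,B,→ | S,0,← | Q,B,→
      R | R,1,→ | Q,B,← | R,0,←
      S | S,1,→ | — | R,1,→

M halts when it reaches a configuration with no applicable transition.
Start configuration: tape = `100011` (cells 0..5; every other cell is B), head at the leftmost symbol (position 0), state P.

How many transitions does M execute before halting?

state=P head=0 tape=[1]00011   (P,1)→(P,1,→)
state=P head=1 tape=1[0]0011   (P,0)→(S,B,→)
state=S head=2 tape=1B[0]011   (S,0)→(S,1,→)
state=S head=3 tape=1B1[0]11   (S,0)→(S,1,→)
state=S head=4 tape=1B11[1]1
M halts after 4 transitions.

4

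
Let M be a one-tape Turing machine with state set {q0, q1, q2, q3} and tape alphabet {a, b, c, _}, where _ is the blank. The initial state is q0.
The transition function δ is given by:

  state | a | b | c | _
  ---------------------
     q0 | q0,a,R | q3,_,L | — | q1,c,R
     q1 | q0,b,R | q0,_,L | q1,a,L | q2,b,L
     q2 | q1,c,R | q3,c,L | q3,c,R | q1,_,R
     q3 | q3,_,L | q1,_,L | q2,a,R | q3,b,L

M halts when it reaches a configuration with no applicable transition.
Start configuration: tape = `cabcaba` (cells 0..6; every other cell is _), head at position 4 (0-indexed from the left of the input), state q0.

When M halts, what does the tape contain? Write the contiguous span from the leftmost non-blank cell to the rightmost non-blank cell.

q0 | cabc[a]ba__   read a → write a, move R, go to q0
q0 | cabca[b]a__   read b → write _, move L, go to q3
q3 | cabc[a]_a__   read a → write _, move L, go to q3
q3 | cab[c]__a__   read c → write a, move R, go to q2
q2 | caba[_]_a__   read _ → write _, move R, go to q1
q1 | caba_[_]a__   read _ → write b, move L, go to q2
q2 | caba[_]ba__   read _ → write _, move R, go to q1
q1 | caba_[b]a__   read b → write _, move L, go to q0
q0 | caba[_]_a__   read _ → write c, move R, go to q1
q1 | cabac[_]a__   read _ → write b, move L, go to q2
q2 | caba[c]ba__   read c → write c, move R, go to q3
q3 | cabac[b]a__   read b → write _, move L, go to q1
q1 | caba[c]_a__   read c → write a, move L, go to q1
q1 | cab[a]a_a__   read a → write b, move R, go to q0
q0 | cabb[a]_a__   read a → write a, move R, go to q0
q0 | cabba[_]a__   read _ → write c, move R, go to q1
q1 | cabbac[a]__   read a → write b, move R, go to q0
q0 | cabbacb[_]_   read _ → write c, move R, go to q1
q1 | cabbacbc[_]   read _ → write b, move L, go to q2
q2 | cabbacb[c]b   read c → write c, move R, go to q3
q3 | cabbacbc[b]   read b → write _, move L, go to q1
q1 | cabbacb[c]_   read c → write a, move L, go to q1
q1 | cabbac[b]a_   read b → write _, move L, go to q0
q0 | cabba[c]_a_
The non-blank tape span at halt is cabbac_a.

cabbac_a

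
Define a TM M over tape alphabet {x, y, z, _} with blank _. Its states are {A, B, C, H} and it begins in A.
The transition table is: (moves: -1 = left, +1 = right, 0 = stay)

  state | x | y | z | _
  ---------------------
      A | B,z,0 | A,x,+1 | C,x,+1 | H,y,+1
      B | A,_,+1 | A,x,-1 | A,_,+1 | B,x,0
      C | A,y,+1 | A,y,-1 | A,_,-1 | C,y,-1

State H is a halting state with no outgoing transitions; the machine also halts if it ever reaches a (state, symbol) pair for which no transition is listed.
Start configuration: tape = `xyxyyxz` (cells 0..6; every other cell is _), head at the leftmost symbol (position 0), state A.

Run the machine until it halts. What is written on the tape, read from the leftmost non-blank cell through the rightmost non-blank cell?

x_xx_yxy

state=A head=0 tape=[x]yxyyxz___   (A,x)→(B,z,0)
state=B head=0 tape=[z]yxyyxz___   (B,z)→(A,_,+1)
state=A head=1 tape=_[y]xyyxz___   (A,y)→(A,x,+1)
state=A head=2 tape=_x[x]yyxz___   (A,x)→(B,z,0)
state=B head=2 tape=_x[z]yyxz___   (B,z)→(A,_,+1)
state=A head=3 tape=_x_[y]yxz___   (A,y)→(A,x,+1)
state=A head=4 tape=_x_x[y]xz___   (A,y)→(A,x,+1)
state=A head=5 tape=_x_xx[x]z___   (A,x)→(B,z,0)
state=B head=5 tape=_x_xx[z]z___   (B,z)→(A,_,+1)
state=A head=6 tape=_x_xx_[z]___   (A,z)→(C,x,+1)
state=C head=7 tape=_x_xx_x[_]__   (C,_)→(C,y,-1)
state=C head=6 tape=_x_xx_[x]y__   (C,x)→(A,y,+1)
state=A head=7 tape=_x_xx_y[y]__   (A,y)→(A,x,+1)
state=A head=8 tape=_x_xx_yx[_]_   (A,_)→(H,y,+1)
state=H head=9 tape=_x_xx_yxy[_]
The non-blank tape span at halt is x_xx_yxy.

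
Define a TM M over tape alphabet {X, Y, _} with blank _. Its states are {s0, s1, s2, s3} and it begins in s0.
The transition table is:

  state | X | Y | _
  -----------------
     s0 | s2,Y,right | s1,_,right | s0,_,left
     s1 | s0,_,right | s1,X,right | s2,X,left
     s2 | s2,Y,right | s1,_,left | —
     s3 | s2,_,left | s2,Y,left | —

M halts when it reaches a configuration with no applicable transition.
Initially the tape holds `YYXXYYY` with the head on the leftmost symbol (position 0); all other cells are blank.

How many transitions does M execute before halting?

19

s0 | [Y]YXXYYY_   read Y → write _, move right, go to s1
s1 | _[Y]XXYYY_   read Y → write X, move right, go to s1
s1 | _X[X]XYYY_   read X → write _, move right, go to s0
s0 | _X_[X]YYY_   read X → write Y, move right, go to s2
s2 | _X_Y[Y]YY_   read Y → write _, move left, go to s1
s1 | _X_[Y]_YY_   read Y → write X, move right, go to s1
s1 | _X_X[_]YY_   read _ → write X, move left, go to s2
s2 | _X_[X]XYY_   read X → write Y, move right, go to s2
s2 | _X_Y[X]YY_   read X → write Y, move right, go to s2
s2 | _X_YY[Y]Y_   read Y → write _, move left, go to s1
s1 | _X_Y[Y]_Y_   read Y → write X, move right, go to s1
s1 | _X_YX[_]Y_   read _ → write X, move left, go to s2
s2 | _X_Y[X]XY_   read X → write Y, move right, go to s2
s2 | _X_YY[X]Y_   read X → write Y, move right, go to s2
s2 | _X_YYY[Y]_   read Y → write _, move left, go to s1
s1 | _X_YY[Y]__   read Y → write X, move right, go to s1
s1 | _X_YYX[_]_   read _ → write X, move left, go to s2
s2 | _X_YY[X]X_   read X → write Y, move right, go to s2
s2 | _X_YYY[X]_   read X → write Y, move right, go to s2
s2 | _X_YYYY[_]
M halts after 19 transitions.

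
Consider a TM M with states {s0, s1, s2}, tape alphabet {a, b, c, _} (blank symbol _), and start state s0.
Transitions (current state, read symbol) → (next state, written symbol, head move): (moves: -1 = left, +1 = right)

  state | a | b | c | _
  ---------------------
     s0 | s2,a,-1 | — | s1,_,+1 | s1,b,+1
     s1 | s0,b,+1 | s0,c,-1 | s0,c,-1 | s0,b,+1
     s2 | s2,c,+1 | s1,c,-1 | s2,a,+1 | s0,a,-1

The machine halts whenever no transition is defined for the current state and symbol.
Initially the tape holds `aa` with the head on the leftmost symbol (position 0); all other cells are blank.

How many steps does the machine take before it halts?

9

s0 | ___[a]a   read a → write a, move -1, go to s2
s2 | __[_]aa   read _ → write a, move -1, go to s0
s0 | _[_]aaa   read _ → write b, move +1, go to s1
s1 | _b[a]aa   read a → write b, move +1, go to s0
s0 | _bb[a]a   read a → write a, move -1, go to s2
s2 | _b[b]aa   read b → write c, move -1, go to s1
s1 | _[b]caa   read b → write c, move -1, go to s0
s0 | [_]ccaa   read _ → write b, move +1, go to s1
s1 | b[c]caa   read c → write c, move -1, go to s0
s0 | [b]ccaa
M halts after 9 transitions.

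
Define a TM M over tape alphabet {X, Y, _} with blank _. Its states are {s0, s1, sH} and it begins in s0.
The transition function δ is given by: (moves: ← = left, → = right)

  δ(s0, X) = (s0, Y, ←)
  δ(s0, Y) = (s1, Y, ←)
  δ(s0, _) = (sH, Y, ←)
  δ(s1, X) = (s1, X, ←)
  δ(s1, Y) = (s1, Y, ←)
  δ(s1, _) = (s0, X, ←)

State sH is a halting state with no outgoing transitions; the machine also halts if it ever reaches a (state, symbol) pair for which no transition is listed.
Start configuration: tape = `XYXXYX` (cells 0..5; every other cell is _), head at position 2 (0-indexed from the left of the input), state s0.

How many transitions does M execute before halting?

s0 | ___XY[X]XYX   read X → write Y, move ←, go to s0
s0 | ___X[Y]YXYX   read Y → write Y, move ←, go to s1
s1 | ___[X]YYXYX   read X → write X, move ←, go to s1
s1 | __[_]XYYXYX   read _ → write X, move ←, go to s0
s0 | _[_]XXYYXYX   read _ → write Y, move ←, go to sH
sH | [_]YXXYYXYX
M halts after 5 transitions.

5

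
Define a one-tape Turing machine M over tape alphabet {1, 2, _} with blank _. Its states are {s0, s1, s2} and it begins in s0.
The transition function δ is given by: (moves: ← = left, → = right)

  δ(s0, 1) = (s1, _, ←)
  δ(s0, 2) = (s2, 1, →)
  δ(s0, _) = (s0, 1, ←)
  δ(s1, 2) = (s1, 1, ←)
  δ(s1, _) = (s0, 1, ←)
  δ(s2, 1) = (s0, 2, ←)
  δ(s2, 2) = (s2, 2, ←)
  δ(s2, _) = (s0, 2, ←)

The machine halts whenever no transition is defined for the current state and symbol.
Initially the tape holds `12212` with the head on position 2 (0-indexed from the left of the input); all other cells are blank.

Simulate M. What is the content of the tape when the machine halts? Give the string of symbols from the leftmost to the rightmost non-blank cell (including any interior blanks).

11_22

state=s0 head=2 tape=12[2]12   (s0,2)→(s2,1,→)
state=s2 head=3 tape=121[1]2   (s2,1)→(s0,2,←)
state=s0 head=2 tape=12[1]22   (s0,1)→(s1,_,←)
state=s1 head=1 tape=1[2]_22   (s1,2)→(s1,1,←)
state=s1 head=0 tape=[1]1_22
The non-blank tape span at halt is 11_22.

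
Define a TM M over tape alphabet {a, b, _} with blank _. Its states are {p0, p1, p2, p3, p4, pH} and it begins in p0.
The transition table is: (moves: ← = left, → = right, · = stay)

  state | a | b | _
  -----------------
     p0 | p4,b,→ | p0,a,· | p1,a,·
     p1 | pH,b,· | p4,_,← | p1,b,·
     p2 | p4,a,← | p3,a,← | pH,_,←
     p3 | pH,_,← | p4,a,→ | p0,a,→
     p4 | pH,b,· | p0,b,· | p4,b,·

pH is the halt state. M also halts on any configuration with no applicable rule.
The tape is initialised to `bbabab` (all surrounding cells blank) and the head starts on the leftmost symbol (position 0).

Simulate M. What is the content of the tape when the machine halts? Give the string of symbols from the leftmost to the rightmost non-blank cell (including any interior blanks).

bbbbab

p0 | [b]babab   read b → write a, move ·, go to p0
p0 | [a]babab   read a → write b, move →, go to p4
p4 | b[b]abab   read b → write b, move ·, go to p0
p0 | b[b]abab   read b → write a, move ·, go to p0
p0 | b[a]abab   read a → write b, move →, go to p4
p4 | bb[a]bab   read a → write b, move ·, go to pH
pH | bb[b]bab
The non-blank tape span at halt is bbbbab.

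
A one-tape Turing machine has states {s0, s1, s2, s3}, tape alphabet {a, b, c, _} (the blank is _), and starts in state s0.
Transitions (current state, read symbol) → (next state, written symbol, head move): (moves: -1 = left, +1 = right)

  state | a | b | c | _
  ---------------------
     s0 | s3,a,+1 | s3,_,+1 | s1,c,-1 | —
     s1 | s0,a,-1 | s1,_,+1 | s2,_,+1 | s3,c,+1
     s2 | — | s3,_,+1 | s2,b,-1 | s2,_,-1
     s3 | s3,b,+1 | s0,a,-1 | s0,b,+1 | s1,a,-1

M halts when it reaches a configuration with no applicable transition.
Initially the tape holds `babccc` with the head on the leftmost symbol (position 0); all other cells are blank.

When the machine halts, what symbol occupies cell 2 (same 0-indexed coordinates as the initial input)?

s0 | [b]abccc   read b → write _, move +1, go to s3
s3 | _[a]bccc   read a → write b, move +1, go to s3
s3 | _b[b]ccc   read b → write a, move -1, go to s0
s0 | _[b]accc   read b → write _, move +1, go to s3
s3 | __[a]ccc   read a → write b, move +1, go to s3
s3 | __b[c]cc   read c → write b, move +1, go to s0
s0 | __bb[c]c   read c → write c, move -1, go to s1
s1 | __b[b]cc   read b → write _, move +1, go to s1
s1 | __b_[c]c   read c → write _, move +1, go to s2
s2 | __b__[c]   read c → write b, move -1, go to s2
s2 | __b_[_]b   read _ → write _, move -1, go to s2
s2 | __b[_]_b   read _ → write _, move -1, go to s2
s2 | __[b]__b   read b → write _, move +1, go to s3
s3 | ___[_]_b   read _ → write a, move -1, go to s1
s1 | __[_]a_b   read _ → write c, move +1, go to s3
s3 | __c[a]_b   read a → write b, move +1, go to s3
s3 | __cb[_]b   read _ → write a, move -1, go to s1
s1 | __c[b]ab   read b → write _, move +1, go to s1
s1 | __c_[a]b   read a → write a, move -1, go to s0
s0 | __c[_]ab
Cell 2 holds c when M halts.

c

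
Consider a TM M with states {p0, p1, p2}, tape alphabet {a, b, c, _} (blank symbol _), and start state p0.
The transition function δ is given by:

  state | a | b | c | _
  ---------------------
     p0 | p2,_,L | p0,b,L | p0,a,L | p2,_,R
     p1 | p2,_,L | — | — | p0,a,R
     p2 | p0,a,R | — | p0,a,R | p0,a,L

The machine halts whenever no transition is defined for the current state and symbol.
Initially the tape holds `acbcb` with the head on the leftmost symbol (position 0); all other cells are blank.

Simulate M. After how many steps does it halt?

p0 | ___[a]cbcb   read a → write _, move L, go to p2
p2 | __[_]_cbcb   read _ → write a, move L, go to p0
p0 | _[_]a_cbcb   read _ → write _, move R, go to p2
p2 | __[a]_cbcb   read a → write a, move R, go to p0
p0 | __a[_]cbcb   read _ → write _, move R, go to p2
p2 | __a_[c]bcb   read c → write a, move R, go to p0
p0 | __a_a[b]cb   read b → write b, move L, go to p0
p0 | __a_[a]bcb   read a → write _, move L, go to p2
p2 | __a[_]_bcb   read _ → write a, move L, go to p0
p0 | __[a]a_bcb   read a → write _, move L, go to p2
p2 | _[_]_a_bcb   read _ → write a, move L, go to p0
p0 | [_]a_a_bcb   read _ → write _, move R, go to p2
p2 | _[a]_a_bcb   read a → write a, move R, go to p0
p0 | _a[_]a_bcb   read _ → write _, move R, go to p2
p2 | _a_[a]_bcb   read a → write a, move R, go to p0
p0 | _a_a[_]bcb   read _ → write _, move R, go to p2
p2 | _a_a_[b]cb
M halts after 16 transitions.

16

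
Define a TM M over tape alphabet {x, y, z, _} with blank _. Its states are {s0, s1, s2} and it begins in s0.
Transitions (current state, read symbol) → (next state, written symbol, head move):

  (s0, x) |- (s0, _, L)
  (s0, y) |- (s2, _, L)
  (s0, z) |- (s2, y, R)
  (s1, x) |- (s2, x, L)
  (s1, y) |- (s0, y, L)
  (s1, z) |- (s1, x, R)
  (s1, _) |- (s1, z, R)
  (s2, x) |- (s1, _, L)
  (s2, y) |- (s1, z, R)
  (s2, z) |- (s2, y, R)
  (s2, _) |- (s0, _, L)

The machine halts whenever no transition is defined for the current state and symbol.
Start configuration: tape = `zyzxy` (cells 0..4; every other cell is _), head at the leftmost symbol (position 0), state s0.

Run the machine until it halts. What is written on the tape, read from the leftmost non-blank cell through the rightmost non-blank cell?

s0 | __[z]yzxy   read z → write y, move R, go to s2
s2 | __y[y]zxy   read y → write z, move R, go to s1
s1 | __yz[z]xy   read z → write x, move R, go to s1
s1 | __yzx[x]y   read x → write x, move L, go to s2
s2 | __yz[x]xy   read x → write _, move L, go to s1
s1 | __y[z]_xy   read z → write x, move R, go to s1
s1 | __yx[_]xy   read _ → write z, move R, go to s1
s1 | __yxz[x]y   read x → write x, move L, go to s2
s2 | __yx[z]xy   read z → write y, move R, go to s2
s2 | __yxy[x]y   read x → write _, move L, go to s1
s1 | __yx[y]_y   read y → write y, move L, go to s0
s0 | __y[x]y_y   read x → write _, move L, go to s0
s0 | __[y]_y_y   read y → write _, move L, go to s2
s2 | _[_]__y_y   read _ → write _, move L, go to s0
s0 | [_]___y_y
The non-blank tape span at halt is y_y.

y_y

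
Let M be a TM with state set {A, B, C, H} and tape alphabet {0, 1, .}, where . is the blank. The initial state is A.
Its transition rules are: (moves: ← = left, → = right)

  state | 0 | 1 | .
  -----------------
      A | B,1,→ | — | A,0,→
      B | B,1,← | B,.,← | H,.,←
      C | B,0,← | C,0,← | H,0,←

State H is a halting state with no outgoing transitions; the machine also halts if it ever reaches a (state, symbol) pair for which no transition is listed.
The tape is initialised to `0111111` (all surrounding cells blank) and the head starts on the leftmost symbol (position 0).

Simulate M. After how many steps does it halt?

4

state=A head=0 tape=..[0]111111   (A,0)→(B,1,→)
state=B head=1 tape=..1[1]11111   (B,1)→(B,.,←)
state=B head=0 tape=..[1].11111   (B,1)→(B,.,←)
state=B head=-1 tape=.[.]..11111   (B,.)→(H,.,←)
state=H head=-2 tape=[.]...11111
M halts after 4 transitions.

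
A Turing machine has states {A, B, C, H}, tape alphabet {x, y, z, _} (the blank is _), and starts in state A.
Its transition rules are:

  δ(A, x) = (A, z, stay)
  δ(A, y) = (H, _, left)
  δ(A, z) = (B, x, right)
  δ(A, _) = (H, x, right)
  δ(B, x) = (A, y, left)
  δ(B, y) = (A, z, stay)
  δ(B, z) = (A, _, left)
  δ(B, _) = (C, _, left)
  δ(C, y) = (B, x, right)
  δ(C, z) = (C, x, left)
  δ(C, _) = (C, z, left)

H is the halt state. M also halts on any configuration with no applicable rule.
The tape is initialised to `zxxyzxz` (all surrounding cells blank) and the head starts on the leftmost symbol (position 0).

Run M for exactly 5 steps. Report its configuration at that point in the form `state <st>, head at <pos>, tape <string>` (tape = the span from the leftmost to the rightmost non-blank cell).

state A, head at 1, tape xzxyzxz

state=A head=0 tape=[z]xxyzxz   (A,z)→(B,x,right)
state=B head=1 tape=x[x]xyzxz   (B,x)→(A,y,left)
state=A head=0 tape=[x]yxyzxz   (A,x)→(A,z,stay)
state=A head=0 tape=[z]yxyzxz   (A,z)→(B,x,right)
state=B head=1 tape=x[y]xyzxz   (B,y)→(A,z,stay)
state=A head=1 tape=x[z]xyzxz
After 5 steps: state A, head at 1, tape xzxyzxz.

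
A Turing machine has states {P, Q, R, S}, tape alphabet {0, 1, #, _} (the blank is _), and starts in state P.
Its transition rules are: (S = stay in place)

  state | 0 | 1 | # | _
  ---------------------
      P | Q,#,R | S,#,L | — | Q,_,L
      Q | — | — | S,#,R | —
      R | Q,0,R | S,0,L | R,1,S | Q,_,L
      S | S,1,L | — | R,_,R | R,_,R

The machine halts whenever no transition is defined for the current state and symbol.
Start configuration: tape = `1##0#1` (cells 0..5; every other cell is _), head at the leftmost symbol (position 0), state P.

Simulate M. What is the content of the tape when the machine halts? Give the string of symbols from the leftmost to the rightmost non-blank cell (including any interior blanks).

state=P head=0 tape=_[1]##0#1   (P,1)→(S,#,L)
state=S head=-1 tape=[_]###0#1   (S,_)→(R,_,R)
state=R head=0 tape=_[#]##0#1   (R,#)→(R,1,S)
state=R head=0 tape=_[1]##0#1   (R,1)→(S,0,L)
state=S head=-1 tape=[_]0##0#1   (S,_)→(R,_,R)
state=R head=0 tape=_[0]##0#1   (R,0)→(Q,0,R)
state=Q head=1 tape=_0[#]#0#1   (Q,#)→(S,#,R)
state=S head=2 tape=_0#[#]0#1   (S,#)→(R,_,R)
state=R head=3 tape=_0#_[0]#1   (R,0)→(Q,0,R)
state=Q head=4 tape=_0#_0[#]1   (Q,#)→(S,#,R)
state=S head=5 tape=_0#_0#[1]
The non-blank tape span at halt is 0#_0#1.

0#_0#1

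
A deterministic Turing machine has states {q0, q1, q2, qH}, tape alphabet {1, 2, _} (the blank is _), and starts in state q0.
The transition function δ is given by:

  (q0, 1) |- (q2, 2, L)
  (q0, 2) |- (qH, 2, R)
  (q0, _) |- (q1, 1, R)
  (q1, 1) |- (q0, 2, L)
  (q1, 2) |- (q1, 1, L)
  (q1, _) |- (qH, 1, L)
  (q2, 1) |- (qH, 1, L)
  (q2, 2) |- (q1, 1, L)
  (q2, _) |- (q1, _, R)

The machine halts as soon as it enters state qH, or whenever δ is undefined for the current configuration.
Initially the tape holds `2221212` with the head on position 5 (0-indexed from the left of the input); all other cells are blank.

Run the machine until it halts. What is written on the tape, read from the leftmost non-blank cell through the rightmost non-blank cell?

2222122

state=q0 head=5 tape=22212[1]2   (q0,1)→(q2,2,L)
state=q2 head=4 tape=2221[2]22   (q2,2)→(q1,1,L)
state=q1 head=3 tape=222[1]122   (q1,1)→(q0,2,L)
state=q0 head=2 tape=22[2]2122   (q0,2)→(qH,2,R)
state=qH head=3 tape=222[2]122
The non-blank tape span at halt is 2222122.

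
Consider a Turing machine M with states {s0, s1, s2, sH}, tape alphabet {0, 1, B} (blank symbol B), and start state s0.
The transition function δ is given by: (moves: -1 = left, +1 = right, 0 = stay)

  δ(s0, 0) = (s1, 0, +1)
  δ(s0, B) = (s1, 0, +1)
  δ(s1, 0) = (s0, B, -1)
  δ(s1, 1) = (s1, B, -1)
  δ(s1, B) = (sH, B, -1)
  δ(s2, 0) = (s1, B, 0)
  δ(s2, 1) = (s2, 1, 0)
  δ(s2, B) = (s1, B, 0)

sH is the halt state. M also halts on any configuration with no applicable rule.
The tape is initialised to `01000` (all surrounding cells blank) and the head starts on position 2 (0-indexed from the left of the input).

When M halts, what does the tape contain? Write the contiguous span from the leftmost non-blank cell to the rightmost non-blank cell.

state=s0 head=2 tape=01[0]00   (s0,0)→(s1,0,+1)
state=s1 head=3 tape=010[0]0   (s1,0)→(s0,B,-1)
state=s0 head=2 tape=01[0]B0   (s0,0)→(s1,0,+1)
state=s1 head=3 tape=010[B]0   (s1,B)→(sH,B,-1)
state=sH head=2 tape=01[0]B0
The non-blank tape span at halt is 010B0.

010B0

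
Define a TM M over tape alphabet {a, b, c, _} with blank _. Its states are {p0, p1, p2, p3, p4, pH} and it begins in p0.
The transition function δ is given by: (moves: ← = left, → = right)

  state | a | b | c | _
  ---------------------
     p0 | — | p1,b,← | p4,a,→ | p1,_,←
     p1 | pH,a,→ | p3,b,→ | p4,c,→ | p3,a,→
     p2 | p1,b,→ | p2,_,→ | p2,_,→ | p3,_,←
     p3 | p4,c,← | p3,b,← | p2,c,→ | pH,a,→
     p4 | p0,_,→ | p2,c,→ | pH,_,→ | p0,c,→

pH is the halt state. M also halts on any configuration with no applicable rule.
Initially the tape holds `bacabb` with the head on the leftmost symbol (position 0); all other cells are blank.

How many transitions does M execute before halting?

15

state=p0 head=0 tape=__[b]acabb   (p0,b)→(p1,b,←)
state=p1 head=-1 tape=_[_]bacabb   (p1,_)→(p3,a,→)
state=p3 head=0 tape=_a[b]acabb   (p3,b)→(p3,b,←)
state=p3 head=-1 tape=_[a]bacabb   (p3,a)→(p4,c,←)
state=p4 head=-2 tape=[_]cbacabb   (p4,_)→(p0,c,→)
state=p0 head=-1 tape=c[c]bacabb   (p0,c)→(p4,a,→)
state=p4 head=0 tape=ca[b]acabb   (p4,b)→(p2,c,→)
state=p2 head=1 tape=cac[a]cabb   (p2,a)→(p1,b,→)
state=p1 head=2 tape=cacb[c]abb   (p1,c)→(p4,c,→)
state=p4 head=3 tape=cacbc[a]bb   (p4,a)→(p0,_,→)
state=p0 head=4 tape=cacbc_[b]b   (p0,b)→(p1,b,←)
state=p1 head=3 tape=cacbc[_]bb   (p1,_)→(p3,a,→)
state=p3 head=4 tape=cacbca[b]b   (p3,b)→(p3,b,←)
state=p3 head=3 tape=cacbc[a]bb   (p3,a)→(p4,c,←)
state=p4 head=2 tape=cacb[c]cbb   (p4,c)→(pH,_,→)
state=pH head=3 tape=cacb_[c]bb
M halts after 15 transitions.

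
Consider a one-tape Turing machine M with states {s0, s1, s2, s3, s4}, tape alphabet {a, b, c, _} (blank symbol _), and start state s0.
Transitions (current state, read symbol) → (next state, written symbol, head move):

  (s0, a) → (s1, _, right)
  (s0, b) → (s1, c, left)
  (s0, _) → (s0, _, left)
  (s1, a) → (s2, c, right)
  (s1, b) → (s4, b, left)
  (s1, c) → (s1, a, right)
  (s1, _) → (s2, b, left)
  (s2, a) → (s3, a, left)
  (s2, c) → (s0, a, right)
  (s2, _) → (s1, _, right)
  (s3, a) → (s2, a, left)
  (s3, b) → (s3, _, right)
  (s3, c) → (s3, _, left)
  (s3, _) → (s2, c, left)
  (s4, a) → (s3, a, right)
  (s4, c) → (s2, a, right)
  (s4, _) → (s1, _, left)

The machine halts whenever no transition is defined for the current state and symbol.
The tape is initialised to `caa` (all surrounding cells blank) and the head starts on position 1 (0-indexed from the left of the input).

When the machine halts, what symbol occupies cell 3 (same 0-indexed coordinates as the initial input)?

b

state=s0 head=1 tape=c[a]a__   (s0,a)→(s1,_,right)
state=s1 head=2 tape=c_[a]__   (s1,a)→(s2,c,right)
state=s2 head=3 tape=c_c[_]_   (s2,_)→(s1,_,right)
state=s1 head=4 tape=c_c_[_]   (s1,_)→(s2,b,left)
state=s2 head=3 tape=c_c[_]b   (s2,_)→(s1,_,right)
state=s1 head=4 tape=c_c_[b]   (s1,b)→(s4,b,left)
state=s4 head=3 tape=c_c[_]b   (s4,_)→(s1,_,left)
state=s1 head=2 tape=c_[c]_b   (s1,c)→(s1,a,right)
state=s1 head=3 tape=c_a[_]b   (s1,_)→(s2,b,left)
state=s2 head=2 tape=c_[a]bb   (s2,a)→(s3,a,left)
state=s3 head=1 tape=c[_]abb   (s3,_)→(s2,c,left)
state=s2 head=0 tape=[c]cabb   (s2,c)→(s0,a,right)
state=s0 head=1 tape=a[c]abb
Cell 3 holds b when M halts.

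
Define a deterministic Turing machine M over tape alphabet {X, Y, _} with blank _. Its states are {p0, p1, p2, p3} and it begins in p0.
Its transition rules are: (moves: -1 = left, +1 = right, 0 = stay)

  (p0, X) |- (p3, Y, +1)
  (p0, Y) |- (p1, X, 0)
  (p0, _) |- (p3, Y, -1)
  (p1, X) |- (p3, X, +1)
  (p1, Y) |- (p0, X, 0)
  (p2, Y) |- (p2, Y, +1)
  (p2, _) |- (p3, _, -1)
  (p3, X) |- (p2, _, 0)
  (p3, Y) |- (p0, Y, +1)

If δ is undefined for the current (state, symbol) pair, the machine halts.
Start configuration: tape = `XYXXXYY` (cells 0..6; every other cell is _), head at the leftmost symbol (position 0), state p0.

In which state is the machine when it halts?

p0 | [X]YXXXYY   read X → write Y, move +1, go to p3
p3 | Y[Y]XXXYY   read Y → write Y, move +1, go to p0
p0 | YY[X]XXYY   read X → write Y, move +1, go to p3
p3 | YYY[X]XYY   read X → write _, move 0, go to p2
p2 | YYY[_]XYY   read _ → write _, move -1, go to p3
p3 | YY[Y]_XYY   read Y → write Y, move +1, go to p0
p0 | YYY[_]XYY   read _ → write Y, move -1, go to p3
p3 | YY[Y]YXYY   read Y → write Y, move +1, go to p0
p0 | YYY[Y]XYY   read Y → write X, move 0, go to p1
p1 | YYY[X]XYY   read X → write X, move +1, go to p3
p3 | YYYX[X]YY   read X → write _, move 0, go to p2
p2 | YYYX[_]YY   read _ → write _, move -1, go to p3
p3 | YYY[X]_YY   read X → write _, move 0, go to p2
p2 | YYY[_]_YY   read _ → write _, move -1, go to p3
p3 | YY[Y]__YY   read Y → write Y, move +1, go to p0
p0 | YYY[_]_YY   read _ → write Y, move -1, go to p3
p3 | YY[Y]Y_YY   read Y → write Y, move +1, go to p0
p0 | YYY[Y]_YY   read Y → write X, move 0, go to p1
p1 | YYY[X]_YY   read X → write X, move +1, go to p3
p3 | YYYX[_]YY
No transition is defined for (p3, _); M halts in state p3.

p3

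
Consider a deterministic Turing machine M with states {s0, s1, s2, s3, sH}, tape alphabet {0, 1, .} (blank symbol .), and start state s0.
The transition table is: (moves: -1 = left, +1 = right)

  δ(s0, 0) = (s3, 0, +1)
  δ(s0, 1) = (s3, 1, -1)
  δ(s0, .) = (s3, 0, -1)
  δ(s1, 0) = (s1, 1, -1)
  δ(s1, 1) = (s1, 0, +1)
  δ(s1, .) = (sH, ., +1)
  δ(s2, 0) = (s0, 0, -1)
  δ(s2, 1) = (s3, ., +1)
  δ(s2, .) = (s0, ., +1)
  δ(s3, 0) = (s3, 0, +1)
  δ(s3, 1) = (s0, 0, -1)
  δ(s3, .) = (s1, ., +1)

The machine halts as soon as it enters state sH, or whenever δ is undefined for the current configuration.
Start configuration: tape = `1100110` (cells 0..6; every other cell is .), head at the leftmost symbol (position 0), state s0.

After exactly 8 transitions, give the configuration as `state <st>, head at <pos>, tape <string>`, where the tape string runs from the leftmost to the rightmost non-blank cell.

s0 | .[1]100110   read 1 → write 1, move -1, go to s3
s3 | [.]1100110   read . → write ., move +1, go to s1
s1 | .[1]100110   read 1 → write 0, move +1, go to s1
s1 | .0[1]00110   read 1 → write 0, move +1, go to s1
s1 | .00[0]0110   read 0 → write 1, move -1, go to s1
s1 | .0[0]10110   read 0 → write 1, move -1, go to s1
s1 | .[0]110110   read 0 → write 1, move -1, go to s1
s1 | [.]1110110   read . → write ., move +1, go to sH
sH | .[1]110110
After 8 steps: state sH, head at 0, tape 1110110.

state sH, head at 0, tape 1110110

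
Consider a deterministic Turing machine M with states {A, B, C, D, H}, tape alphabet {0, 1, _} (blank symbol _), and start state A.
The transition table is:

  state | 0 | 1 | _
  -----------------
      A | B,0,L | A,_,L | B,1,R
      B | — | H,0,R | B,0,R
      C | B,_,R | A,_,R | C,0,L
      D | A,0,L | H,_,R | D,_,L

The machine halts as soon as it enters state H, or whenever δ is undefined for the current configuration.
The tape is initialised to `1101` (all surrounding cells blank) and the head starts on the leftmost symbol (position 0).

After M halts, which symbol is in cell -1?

A | _[1]101   read 1 → write _, move L, go to A
A | [_]_101   read _ → write 1, move R, go to B
B | 1[_]101   read _ → write 0, move R, go to B
B | 10[1]01   read 1 → write 0, move R, go to H
H | 100[0]1
Cell -1 holds 1 when M halts.

1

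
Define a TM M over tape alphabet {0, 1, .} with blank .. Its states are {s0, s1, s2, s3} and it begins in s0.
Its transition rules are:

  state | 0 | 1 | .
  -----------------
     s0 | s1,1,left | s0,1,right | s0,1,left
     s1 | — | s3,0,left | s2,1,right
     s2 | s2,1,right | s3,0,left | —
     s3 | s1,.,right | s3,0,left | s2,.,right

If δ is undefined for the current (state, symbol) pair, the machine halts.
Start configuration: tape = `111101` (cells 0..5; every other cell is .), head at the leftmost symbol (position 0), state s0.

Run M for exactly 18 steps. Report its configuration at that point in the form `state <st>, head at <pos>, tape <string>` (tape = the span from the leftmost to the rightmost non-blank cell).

state s3, head at 0, tape 100001

state=s0 head=0 tape=.[1]11101   (s0,1)→(s0,1,right)
state=s0 head=1 tape=.1[1]1101   (s0,1)→(s0,1,right)
state=s0 head=2 tape=.11[1]101   (s0,1)→(s0,1,right)
state=s0 head=3 tape=.111[1]01   (s0,1)→(s0,1,right)
state=s0 head=4 tape=.1111[0]1   (s0,0)→(s1,1,left)
state=s1 head=3 tape=.111[1]11   (s1,1)→(s3,0,left)
state=s3 head=2 tape=.11[1]011   (s3,1)→(s3,0,left)
state=s3 head=1 tape=.1[1]0011   (s3,1)→(s3,0,left)
state=s3 head=0 tape=.[1]00011   (s3,1)→(s3,0,left)
state=s3 head=-1 tape=[.]000011   (s3,.)→(s2,.,right)
state=s2 head=0 tape=.[0]00011   (s2,0)→(s2,1,right)
state=s2 head=1 tape=.1[0]0011   (s2,0)→(s2,1,right)
state=s2 head=2 tape=.11[0]011   (s2,0)→(s2,1,right)
state=s2 head=3 tape=.111[0]11   (s2,0)→(s2,1,right)
state=s2 head=4 tape=.1111[1]1   (s2,1)→(s3,0,left)
state=s3 head=3 tape=.111[1]01   (s3,1)→(s3,0,left)
state=s3 head=2 tape=.11[1]001   (s3,1)→(s3,0,left)
state=s3 head=1 tape=.1[1]0001   (s3,1)→(s3,0,left)
state=s3 head=0 tape=.[1]00001
After 18 steps: state s3, head at 0, tape 100001.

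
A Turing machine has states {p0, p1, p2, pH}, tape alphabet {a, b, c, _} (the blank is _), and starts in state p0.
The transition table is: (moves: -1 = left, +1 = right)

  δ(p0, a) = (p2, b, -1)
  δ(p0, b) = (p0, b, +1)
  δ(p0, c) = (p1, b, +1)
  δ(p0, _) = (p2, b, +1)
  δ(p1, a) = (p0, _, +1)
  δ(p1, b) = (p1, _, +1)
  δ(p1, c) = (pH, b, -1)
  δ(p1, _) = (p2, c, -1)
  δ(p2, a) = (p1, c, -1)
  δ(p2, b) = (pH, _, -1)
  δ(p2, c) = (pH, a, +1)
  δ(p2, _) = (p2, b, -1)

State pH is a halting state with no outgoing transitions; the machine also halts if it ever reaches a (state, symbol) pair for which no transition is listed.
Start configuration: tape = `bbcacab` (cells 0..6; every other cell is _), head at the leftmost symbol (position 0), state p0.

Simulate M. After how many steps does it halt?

10

p0 | [b]bcacab__   read b → write b, move +1, go to p0
p0 | b[b]cacab__   read b → write b, move +1, go to p0
p0 | bb[c]acab__   read c → write b, move +1, go to p1
p1 | bbb[a]cab__   read a → write _, move +1, go to p0
p0 | bbb_[c]ab__   read c → write b, move +1, go to p1
p1 | bbb_b[a]b__   read a → write _, move +1, go to p0
p0 | bbb_b_[b]__   read b → write b, move +1, go to p0
p0 | bbb_b_b[_]_   read _ → write b, move +1, go to p2
p2 | bbb_b_bb[_]   read _ → write b, move -1, go to p2
p2 | bbb_b_b[b]b   read b → write _, move -1, go to pH
pH | bbb_b_[b]_b
M halts after 10 transitions.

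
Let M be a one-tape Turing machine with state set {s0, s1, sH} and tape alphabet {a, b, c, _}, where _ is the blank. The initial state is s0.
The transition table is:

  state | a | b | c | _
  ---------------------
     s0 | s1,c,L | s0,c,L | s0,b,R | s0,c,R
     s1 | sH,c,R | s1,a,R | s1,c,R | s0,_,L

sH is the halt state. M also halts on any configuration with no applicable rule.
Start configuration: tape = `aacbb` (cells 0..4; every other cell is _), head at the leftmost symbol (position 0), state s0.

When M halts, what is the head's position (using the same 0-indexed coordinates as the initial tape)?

4

state=s0 head=0 tape=__[a]acbb_   (s0,a)→(s1,c,L)
state=s1 head=-1 tape=_[_]cacbb_   (s1,_)→(s0,_,L)
state=s0 head=-2 tape=[_]_cacbb_   (s0,_)→(s0,c,R)
state=s0 head=-1 tape=c[_]cacbb_   (s0,_)→(s0,c,R)
state=s0 head=0 tape=cc[c]acbb_   (s0,c)→(s0,b,R)
state=s0 head=1 tape=ccb[a]cbb_   (s0,a)→(s1,c,L)
state=s1 head=0 tape=cc[b]ccbb_   (s1,b)→(s1,a,R)
state=s1 head=1 tape=cca[c]cbb_   (s1,c)→(s1,c,R)
state=s1 head=2 tape=ccac[c]bb_   (s1,c)→(s1,c,R)
state=s1 head=3 tape=ccacc[b]b_   (s1,b)→(s1,a,R)
state=s1 head=4 tape=ccacca[b]_   (s1,b)→(s1,a,R)
state=s1 head=5 tape=ccaccaa[_]   (s1,_)→(s0,_,L)
state=s0 head=4 tape=ccacca[a]_   (s0,a)→(s1,c,L)
state=s1 head=3 tape=ccacc[a]c_   (s1,a)→(sH,c,R)
state=sH head=4 tape=ccaccc[c]_
At halt the head is at cell 4.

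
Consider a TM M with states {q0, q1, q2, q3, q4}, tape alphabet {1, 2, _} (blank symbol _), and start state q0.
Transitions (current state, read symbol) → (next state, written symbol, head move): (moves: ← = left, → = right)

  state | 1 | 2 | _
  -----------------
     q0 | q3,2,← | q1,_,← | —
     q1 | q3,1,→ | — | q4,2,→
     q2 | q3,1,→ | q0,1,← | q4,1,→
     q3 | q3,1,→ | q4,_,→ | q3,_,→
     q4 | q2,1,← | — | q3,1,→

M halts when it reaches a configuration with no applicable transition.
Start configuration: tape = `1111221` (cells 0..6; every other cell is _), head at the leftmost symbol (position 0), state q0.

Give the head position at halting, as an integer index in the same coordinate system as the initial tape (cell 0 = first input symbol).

state=q0 head=0 tape=_[1]111221   (q0,1)→(q3,2,←)
state=q3 head=-1 tape=[_]2111221   (q3,_)→(q3,_,→)
state=q3 head=0 tape=_[2]111221   (q3,2)→(q4,_,→)
state=q4 head=1 tape=__[1]11221   (q4,1)→(q2,1,←)
state=q2 head=0 tape=_[_]111221   (q2,_)→(q4,1,→)
state=q4 head=1 tape=_1[1]11221   (q4,1)→(q2,1,←)
state=q2 head=0 tape=_[1]111221   (q2,1)→(q3,1,→)
state=q3 head=1 tape=_1[1]11221   (q3,1)→(q3,1,→)
state=q3 head=2 tape=_11[1]1221   (q3,1)→(q3,1,→)
state=q3 head=3 tape=_111[1]221   (q3,1)→(q3,1,→)
state=q3 head=4 tape=_1111[2]21   (q3,2)→(q4,_,→)
state=q4 head=5 tape=_1111_[2]1
At halt the head is at cell 5.

5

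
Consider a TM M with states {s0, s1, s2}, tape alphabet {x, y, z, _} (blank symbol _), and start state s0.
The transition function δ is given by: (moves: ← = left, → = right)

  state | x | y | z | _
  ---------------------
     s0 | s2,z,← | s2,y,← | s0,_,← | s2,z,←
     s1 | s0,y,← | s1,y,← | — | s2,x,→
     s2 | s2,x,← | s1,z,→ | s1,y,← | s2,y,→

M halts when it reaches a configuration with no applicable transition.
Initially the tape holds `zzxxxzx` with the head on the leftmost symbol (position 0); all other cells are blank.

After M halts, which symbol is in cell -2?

s0 | ___[z]zxxxzx   read z → write _, move ←, go to s0
s0 | __[_]_zxxxzx   read _ → write z, move ←, go to s2
s2 | _[_]z_zxxxzx   read _ → write y, move →, go to s2
s2 | _y[z]_zxxxzx   read z → write y, move ←, go to s1
s1 | _[y]y_zxxxzx   read y → write y, move ←, go to s1
s1 | [_]yy_zxxxzx   read _ → write x, move →, go to s2
s2 | x[y]y_zxxxzx   read y → write z, move →, go to s1
s1 | xz[y]_zxxxzx   read y → write y, move ←, go to s1
s1 | x[z]y_zxxxzx
Cell -2 holds z when M halts.

z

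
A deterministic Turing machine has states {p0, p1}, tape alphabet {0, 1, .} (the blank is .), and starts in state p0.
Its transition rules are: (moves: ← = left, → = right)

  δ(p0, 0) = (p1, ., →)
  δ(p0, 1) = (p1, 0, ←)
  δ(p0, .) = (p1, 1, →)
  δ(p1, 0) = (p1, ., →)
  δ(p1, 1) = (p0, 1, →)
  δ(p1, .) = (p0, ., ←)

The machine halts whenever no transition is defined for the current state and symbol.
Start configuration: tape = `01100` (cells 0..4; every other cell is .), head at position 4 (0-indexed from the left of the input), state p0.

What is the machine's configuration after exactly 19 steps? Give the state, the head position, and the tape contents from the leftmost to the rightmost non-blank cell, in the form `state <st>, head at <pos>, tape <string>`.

state p1, head at 1, tape 010.0

p0 | 0110[0].   read 0 → write ., move →, go to p1
p1 | 0110.[.]   read . → write ., move ←, go to p0
p0 | 0110[.].   read . → write 1, move →, go to p1
p1 | 01101[.]   read . → write ., move ←, go to p0
p0 | 0110[1].   read 1 → write 0, move ←, go to p1
p1 | 011[0]0.   read 0 → write ., move →, go to p1
p1 | 011.[0].   read 0 → write ., move →, go to p1
p1 | 011..[.]   read . → write ., move ←, go to p0
p0 | 011.[.].   read . → write 1, move →, go to p1
p1 | 011.1[.]   read . → write ., move ←, go to p0
p0 | 011.[1].   read 1 → write 0, move ←, go to p1
p1 | 011[.]0.   read . → write ., move ←, go to p0
p0 | 01[1].0.   read 1 → write 0, move ←, go to p1
p1 | 0[1]0.0.   read 1 → write 1, move →, go to p0
p0 | 01[0].0.   read 0 → write ., move →, go to p1
p1 | 01.[.]0.   read . → write ., move ←, go to p0
p0 | 01[.].0.   read . → write 1, move →, go to p1
p1 | 011[.]0.   read . → write ., move ←, go to p0
p0 | 01[1].0.   read 1 → write 0, move ←, go to p1
p1 | 0[1]0.0.
After 19 steps: state p1, head at 1, tape 010.0.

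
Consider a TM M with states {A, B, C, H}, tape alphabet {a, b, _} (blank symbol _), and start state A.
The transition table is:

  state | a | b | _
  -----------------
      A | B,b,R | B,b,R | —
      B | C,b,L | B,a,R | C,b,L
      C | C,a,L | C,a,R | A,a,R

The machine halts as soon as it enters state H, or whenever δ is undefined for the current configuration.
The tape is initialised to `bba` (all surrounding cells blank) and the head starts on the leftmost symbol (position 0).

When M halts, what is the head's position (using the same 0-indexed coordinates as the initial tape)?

A | _[b]ba__   read b → write b, move R, go to B
B | _b[b]a__   read b → write a, move R, go to B
B | _ba[a]__   read a → write b, move L, go to C
C | _b[a]b__   read a → write a, move L, go to C
C | _[b]ab__   read b → write a, move R, go to C
C | _a[a]b__   read a → write a, move L, go to C
C | _[a]ab__   read a → write a, move L, go to C
C | [_]aab__   read _ → write a, move R, go to A
A | a[a]ab__   read a → write b, move R, go to B
B | ab[a]b__   read a → write b, move L, go to C
C | a[b]bb__   read b → write a, move R, go to C
C | aa[b]b__   read b → write a, move R, go to C
C | aaa[b]__   read b → write a, move R, go to C
C | aaaa[_]_   read _ → write a, move R, go to A
A | aaaaa[_]
At halt the head is at cell 4.

4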